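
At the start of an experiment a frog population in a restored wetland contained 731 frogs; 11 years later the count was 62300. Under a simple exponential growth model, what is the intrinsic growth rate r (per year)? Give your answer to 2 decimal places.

From N(t) = N₀·e^(rt): e^(r·11) = 62300/731 = 85.226.
r·11 = ln(85.226) = 4.4453, so r = 4.4453/11 = 0.40412.

0.40 per year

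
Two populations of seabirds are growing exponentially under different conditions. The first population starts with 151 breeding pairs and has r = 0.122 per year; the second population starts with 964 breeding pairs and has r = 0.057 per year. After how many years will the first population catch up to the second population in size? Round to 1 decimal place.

Set 151·e^(0.122t) = 964·e^(0.057t).
e^((0.122 − 0.057)t) = 964/151 → e^(0.065·t) = 6.3841.
0.065·t = ln(6.3841) = 1.8538, so t = 1.8538/0.065 = 28.52.

28.5 years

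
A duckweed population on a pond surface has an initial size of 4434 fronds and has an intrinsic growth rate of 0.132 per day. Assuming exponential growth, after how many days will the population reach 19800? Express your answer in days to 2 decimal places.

Set N₀·e^(rt) = 19800: e^(0.132·t) = 19800/4434 = 4.4655.
0.132·t = ln(4.4655) = 1.4964, so t = 1.4964/0.132 = 11.336.

11.34 days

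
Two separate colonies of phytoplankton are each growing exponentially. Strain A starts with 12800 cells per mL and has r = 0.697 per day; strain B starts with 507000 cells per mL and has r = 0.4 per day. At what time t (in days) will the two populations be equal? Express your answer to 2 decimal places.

Set 12800·e^(0.697t) = 507000·e^(0.4t).
e^((0.697 − 0.4)t) = 507000/12800 → e^(0.297·t) = 39.609.
0.297·t = ln(39.609) = 3.6791, so t = 3.6791/0.297 = 12.387.

12.39 days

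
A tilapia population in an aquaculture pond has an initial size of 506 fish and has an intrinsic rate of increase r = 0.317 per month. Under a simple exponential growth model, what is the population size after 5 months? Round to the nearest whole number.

2469 fish

N(t) = N₀·e^(rt) = 506 × e^(0.317×5) = 506 × e^1.585.
e^1.585 ≈ 4.8793, so N ≈ 506 × 4.8793 = 2468.92.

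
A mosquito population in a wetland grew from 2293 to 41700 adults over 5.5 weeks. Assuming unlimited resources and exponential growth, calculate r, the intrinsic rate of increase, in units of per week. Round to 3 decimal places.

From N(t) = N₀·e^(rt): e^(r·5.5) = 41700/2293 = 18.186.
r·5.5 = ln(18.186) = 2.9006, so r = 2.9006/5.5 = 0.52739.

0.527 per week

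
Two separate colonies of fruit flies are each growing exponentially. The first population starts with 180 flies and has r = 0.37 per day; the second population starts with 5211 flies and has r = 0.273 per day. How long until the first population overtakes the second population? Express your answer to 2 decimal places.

Set 180·e^(0.37t) = 5211·e^(0.273t).
e^((0.37 − 0.273)t) = 5211/180 → e^(0.097·t) = 28.95.
0.097·t = ln(28.95) = 3.3656, so t = 3.3656/0.097 = 34.697.

34.70 days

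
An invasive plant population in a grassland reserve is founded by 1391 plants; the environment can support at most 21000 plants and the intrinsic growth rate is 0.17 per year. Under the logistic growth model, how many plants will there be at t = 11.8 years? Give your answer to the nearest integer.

7250 plants

A = (K − N₀)/N₀ = (21000 − 1391)/1391 = 14.097.
N(t) = K/(1 + A·e^(−rt)) = 21000/(1 + 14.097×e^(−0.17×11.8)).
e^(−2.006) = 0.13453; denominator = 1 + 14.097×0.13453 = 2.8964.
N = 21000/2.8964 = 7250.34.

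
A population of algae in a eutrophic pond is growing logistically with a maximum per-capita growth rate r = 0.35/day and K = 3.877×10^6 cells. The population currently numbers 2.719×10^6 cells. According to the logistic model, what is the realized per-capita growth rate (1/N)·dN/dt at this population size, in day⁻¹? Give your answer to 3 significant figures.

(1/N)·dN/dt = r(1 − N/K) = 0.35 × (1 − 2.719×10^6/3.877×10^6).
= 0.35 × 0.29868 = 0.10454.

0.105 per day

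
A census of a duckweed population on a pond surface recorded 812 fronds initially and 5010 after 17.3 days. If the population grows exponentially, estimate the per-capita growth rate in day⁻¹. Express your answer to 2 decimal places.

0.11 per day

From N(t) = N₀·e^(rt): e^(r·17.3) = 5010/812 = 6.17.
r·17.3 = ln(6.17) = 1.8197, so r = 1.8197/17.3 = 0.10518.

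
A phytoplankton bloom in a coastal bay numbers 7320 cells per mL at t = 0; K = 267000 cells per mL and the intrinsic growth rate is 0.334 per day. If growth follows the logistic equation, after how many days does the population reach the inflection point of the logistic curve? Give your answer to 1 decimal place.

Logistic growth is fastest at N = K/2 = 133500.
A = (K − N₀)/N₀ = 35.475. Set K/(1 + A·e^(−rt)) = K/2 → A·e^(−rt) = 1.
e^(−0.334t) = 1/35.475 = 0.0281885, so t = ln(35.475)/0.334 = 3.5688/0.334 = 10.685.

10.7 days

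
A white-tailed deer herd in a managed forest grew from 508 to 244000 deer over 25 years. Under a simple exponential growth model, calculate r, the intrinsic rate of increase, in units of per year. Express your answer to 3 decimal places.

0.247 per year

From N(t) = N₀·e^(rt): e^(r·25) = 244000/508 = 480.31.
r·25 = ln(480.31) = 6.1744, so r = 6.1744/25 = 0.24698.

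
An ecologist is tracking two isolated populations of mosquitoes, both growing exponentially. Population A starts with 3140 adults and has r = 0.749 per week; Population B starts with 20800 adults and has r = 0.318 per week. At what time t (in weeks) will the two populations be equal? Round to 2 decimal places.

4.39 weeks

Set 3140·e^(0.749t) = 20800·e^(0.318t).
e^((0.749 − 0.318)t) = 20800/3140 → e^(0.431·t) = 6.6242.
0.431·t = ln(6.6242) = 1.8907, so t = 1.8907/0.431 = 4.3868.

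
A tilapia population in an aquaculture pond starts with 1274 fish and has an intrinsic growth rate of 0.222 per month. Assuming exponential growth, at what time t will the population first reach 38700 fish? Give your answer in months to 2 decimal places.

Set N₀·e^(rt) = 38700: e^(0.222·t) = 38700/1274 = 30.377.
0.222·t = ln(30.377) = 3.4137, so t = 3.4137/0.222 = 15.377.

15.38 months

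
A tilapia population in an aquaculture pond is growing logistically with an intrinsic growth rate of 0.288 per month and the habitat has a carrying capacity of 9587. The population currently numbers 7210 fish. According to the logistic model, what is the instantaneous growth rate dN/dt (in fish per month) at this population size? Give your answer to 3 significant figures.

515 fish per month

dN/dt = rN(1 − N/K) = 0.288 × 7210 × (1 − 7210/9587).
1 − 7210/9587 = 0.24794; dN/dt = 0.288 × 7210 × 0.24794 = 514.84.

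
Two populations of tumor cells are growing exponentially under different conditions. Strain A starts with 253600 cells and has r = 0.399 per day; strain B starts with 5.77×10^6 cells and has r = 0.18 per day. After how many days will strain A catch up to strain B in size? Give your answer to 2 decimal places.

14.27 days

Set 253600·e^(0.399t) = 5.77×10^6·e^(0.18t).
e^((0.399 − 0.18)t) = 5.77×10^6/253600 → e^(0.219·t) = 22.752.
0.219·t = ln(22.752) = 3.1247, so t = 3.1247/0.219 = 14.268.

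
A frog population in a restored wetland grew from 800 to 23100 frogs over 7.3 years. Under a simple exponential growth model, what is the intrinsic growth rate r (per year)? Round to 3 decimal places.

From N(t) = N₀·e^(rt): e^(r·7.3) = 23100/800 = 28.875.
r·7.3 = ln(28.875) = 3.363, so r = 3.363/7.3 = 0.46068.

0.461 per year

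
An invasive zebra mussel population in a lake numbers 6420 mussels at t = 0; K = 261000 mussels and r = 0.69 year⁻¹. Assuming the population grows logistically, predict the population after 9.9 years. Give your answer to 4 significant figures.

A = (K − N₀)/N₀ = (261000 − 6420)/6420 = 39.654.
N(t) = K/(1 + A·e^(−rt)) = 261000/(1 + 39.654×e^(−0.69×9.9)).
e^(−6.831) = 0.0010798; denominator = 1 + 39.654×0.0010798 = 1.0428.
N = 261000/1.0428 = 250283.

250300 mussels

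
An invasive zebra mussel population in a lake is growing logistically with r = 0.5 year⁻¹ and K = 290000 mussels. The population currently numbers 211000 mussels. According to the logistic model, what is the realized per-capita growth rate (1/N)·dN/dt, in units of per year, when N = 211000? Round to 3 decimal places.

0.136 per year

(1/N)·dN/dt = r(1 − N/K) = 0.5 × (1 − 211000/290000).
= 0.5 × 0.27241 = 0.13621.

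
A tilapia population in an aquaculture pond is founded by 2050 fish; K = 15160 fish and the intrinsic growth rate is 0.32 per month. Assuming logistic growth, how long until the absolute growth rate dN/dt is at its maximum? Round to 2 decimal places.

Logistic growth is fastest at N = K/2 = 7580.
A = (K − N₀)/N₀ = 6.3951. Set K/(1 + A·e^(−rt)) = K/2 → A·e^(−rt) = 1.
e^(−0.32t) = 1/6.3951 = 0.156369, so t = ln(6.3951)/0.32 = 1.8555/0.32 = 5.7985.

5.80 months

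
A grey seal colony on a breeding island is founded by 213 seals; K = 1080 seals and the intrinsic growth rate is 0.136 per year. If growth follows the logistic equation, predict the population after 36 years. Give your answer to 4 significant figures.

A = (K − N₀)/N₀ = (1080 − 213)/213 = 4.0704.
N(t) = K/(1 + A·e^(−rt)) = 1080/(1 + 4.0704×e^(−0.136×36)).
e^(−4.896) = 0.0074764; denominator = 1 + 4.0704×0.0074764 = 1.0304.
N = 1080/1.0304 = 1048.1.

1048 seals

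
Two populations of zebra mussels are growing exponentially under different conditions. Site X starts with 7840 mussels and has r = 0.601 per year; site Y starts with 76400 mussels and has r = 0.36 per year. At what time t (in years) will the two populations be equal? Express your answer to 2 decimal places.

Set 7840·e^(0.601t) = 76400·e^(0.36t).
e^((0.601 − 0.36)t) = 76400/7840 → e^(0.241·t) = 9.7449.
0.241·t = ln(9.7449) = 2.2767, so t = 2.2767/0.241 = 9.4471.

9.45 years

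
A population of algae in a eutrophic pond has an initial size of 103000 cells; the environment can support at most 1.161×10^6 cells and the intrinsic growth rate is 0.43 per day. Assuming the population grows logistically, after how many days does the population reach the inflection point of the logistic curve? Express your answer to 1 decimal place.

Logistic growth is fastest at N = K/2 = 580500.
A = (K − N₀)/N₀ = 10.272. Set K/(1 + A·e^(−rt)) = K/2 → A·e^(−rt) = 1.
e^(−0.43t) = 1/10.272 = 0.0973535, so t = ln(10.272)/0.43 = 2.3294/0.43 = 5.4172.

5.4 days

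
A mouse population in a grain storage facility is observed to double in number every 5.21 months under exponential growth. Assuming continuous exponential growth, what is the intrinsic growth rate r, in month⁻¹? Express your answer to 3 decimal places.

r = ln(2)/t_d = 0.6931/5.21 = 0.13304.

0.133 per month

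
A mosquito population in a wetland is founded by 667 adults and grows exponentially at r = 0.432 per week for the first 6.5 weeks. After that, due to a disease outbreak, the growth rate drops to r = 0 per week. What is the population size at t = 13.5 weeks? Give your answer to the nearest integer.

11057 adults

Phase 1: N(6.5) = 667·e^(0.432×6.5) = 667·e^2.808 = 11056.7.
Phase 2 runs for 13.5 − 6.5 = 7 weeks at r = 0.
N(13.5) = 11056.7·e^(0×7) = 11056.7·e^-0 = 11056.7.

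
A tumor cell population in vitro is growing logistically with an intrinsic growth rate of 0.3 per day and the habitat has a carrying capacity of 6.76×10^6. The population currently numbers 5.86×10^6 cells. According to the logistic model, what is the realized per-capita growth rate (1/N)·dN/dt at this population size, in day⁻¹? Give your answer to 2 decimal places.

0.04 per day

(1/N)·dN/dt = r(1 − N/K) = 0.3 × (1 − 5.86×10^6/6.76×10^6).
= 0.3 × 0.13314 = 0.039941.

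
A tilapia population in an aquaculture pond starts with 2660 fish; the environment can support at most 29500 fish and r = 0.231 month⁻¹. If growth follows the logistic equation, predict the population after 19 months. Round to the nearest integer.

A = (K − N₀)/N₀ = (29500 − 2660)/2660 = 10.09.
N(t) = K/(1 + A·e^(−rt)) = 29500/(1 + 10.09×e^(−0.231×19)).
e^(−4.389) = 0.012413; denominator = 1 + 10.09×0.012413 = 1.1253.
N = 29500/1.1253 = 26216.4.

26216 fish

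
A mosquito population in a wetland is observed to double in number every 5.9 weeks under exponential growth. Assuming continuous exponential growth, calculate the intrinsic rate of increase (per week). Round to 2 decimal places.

0.12 per week

r = ln(2)/t_d = 0.6931/5.9 = 0.11748.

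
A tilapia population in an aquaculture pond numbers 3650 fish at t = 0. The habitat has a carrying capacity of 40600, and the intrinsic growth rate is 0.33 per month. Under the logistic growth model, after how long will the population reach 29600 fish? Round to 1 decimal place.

A = (K − N₀)/N₀ = (40600 − 3650)/3650 = 10.123.
Solve 40600/(1 + 10.123·e^(−0.33t)) = 29600: 1 + 10.123·e^(−0.33t) = 1.3716, so e^(−0.33t) = 0.0367096.
−0.33·t = ln(0.0367096) = -3.3047, so t = 3.3047/0.33 = 10.014.

10.0 months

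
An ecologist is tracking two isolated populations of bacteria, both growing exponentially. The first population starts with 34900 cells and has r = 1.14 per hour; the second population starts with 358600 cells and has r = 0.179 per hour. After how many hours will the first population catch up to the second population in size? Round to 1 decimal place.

Set 34900·e^(1.14t) = 358600·e^(0.179t).
e^((1.14 − 0.179)t) = 358600/34900 → e^(0.961·t) = 10.275.
0.961·t = ln(10.275) = 2.3297, so t = 2.3297/0.961 = 2.4243.

2.4 hours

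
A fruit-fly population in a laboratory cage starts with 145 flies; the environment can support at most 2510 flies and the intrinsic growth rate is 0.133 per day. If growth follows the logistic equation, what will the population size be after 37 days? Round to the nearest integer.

A = (K − N₀)/N₀ = (2510 − 145)/145 = 16.31.
N(t) = K/(1 + A·e^(−rt)) = 2510/(1 + 16.31×e^(−0.133×37)).
e^(−4.921) = 0.0072918; denominator = 1 + 16.31×0.0072918 = 1.1189.
N = 2510/1.1189 = 2243.21.

2243 flies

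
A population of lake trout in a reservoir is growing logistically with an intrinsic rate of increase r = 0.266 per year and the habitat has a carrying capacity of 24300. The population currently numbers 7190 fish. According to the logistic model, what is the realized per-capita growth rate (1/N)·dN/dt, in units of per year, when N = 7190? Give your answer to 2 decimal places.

0.19 per year

(1/N)·dN/dt = r(1 − N/K) = 0.266 × (1 − 7190/24300).
= 0.266 × 0.70412 = 0.18729.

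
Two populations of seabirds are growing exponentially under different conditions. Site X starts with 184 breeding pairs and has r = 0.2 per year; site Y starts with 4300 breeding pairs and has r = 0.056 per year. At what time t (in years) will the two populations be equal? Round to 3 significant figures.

Set 184·e^(0.2t) = 4300·e^(0.056t).
e^((0.2 − 0.056)t) = 4300/184 → e^(0.144·t) = 23.37.
0.144·t = ln(23.37) = 3.1514, so t = 3.1514/0.144 = 21.885.

21.9 years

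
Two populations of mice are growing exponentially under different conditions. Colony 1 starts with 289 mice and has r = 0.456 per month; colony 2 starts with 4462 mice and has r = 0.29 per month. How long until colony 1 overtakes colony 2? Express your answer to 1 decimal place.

Set 289·e^(0.456t) = 4462·e^(0.29t).
e^((0.456 − 0.29)t) = 4462/289 → e^(0.166·t) = 15.439.
0.166·t = ln(15.439) = 2.7369, so t = 2.7369/0.166 = 16.488.

16.5 months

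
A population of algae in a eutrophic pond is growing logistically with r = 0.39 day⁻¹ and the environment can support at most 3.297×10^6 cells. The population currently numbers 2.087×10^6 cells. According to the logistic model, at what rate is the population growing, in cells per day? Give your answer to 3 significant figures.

299000 cells per day

dN/dt = rN(1 − N/K) = 0.39 × 2.087×10^6 × (1 − 2.087×10^6/3.297×10^6).
1 − 2.087×10^6/3.297×10^6 = 0.367; dN/dt = 0.39 × 2.087×10^6 × 0.367 = 2.98713×10^5.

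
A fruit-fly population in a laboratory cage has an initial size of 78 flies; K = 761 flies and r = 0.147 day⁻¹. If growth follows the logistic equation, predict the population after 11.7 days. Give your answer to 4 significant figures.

A = (K − N₀)/N₀ = (761 − 78)/78 = 8.7564.
N(t) = K/(1 + A·e^(−rt)) = 761/(1 + 8.7564×e^(−0.147×11.7)).
e^(−1.72) = 0.17908; denominator = 1 + 8.7564×0.17908 = 2.5681.
N = 761/2.5681 = 296.324.

296.3 flies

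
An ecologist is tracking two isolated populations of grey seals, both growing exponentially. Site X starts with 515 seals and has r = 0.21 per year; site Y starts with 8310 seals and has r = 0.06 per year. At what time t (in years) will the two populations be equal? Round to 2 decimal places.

Set 515·e^(0.21t) = 8310·e^(0.06t).
e^((0.21 − 0.06)t) = 8310/515 → e^(0.15·t) = 16.136.
0.15·t = ln(16.136) = 2.781, so t = 2.781/0.15 = 18.54.

18.54 years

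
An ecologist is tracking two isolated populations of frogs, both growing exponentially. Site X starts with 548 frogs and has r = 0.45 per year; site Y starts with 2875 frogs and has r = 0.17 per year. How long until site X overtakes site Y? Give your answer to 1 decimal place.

Set 548·e^(0.45t) = 2875·e^(0.17t).
e^((0.45 − 0.17)t) = 2875/548 → e^(0.28·t) = 5.2464.
0.28·t = ln(5.2464) = 1.6575, so t = 1.6575/0.28 = 5.9198.

5.9 years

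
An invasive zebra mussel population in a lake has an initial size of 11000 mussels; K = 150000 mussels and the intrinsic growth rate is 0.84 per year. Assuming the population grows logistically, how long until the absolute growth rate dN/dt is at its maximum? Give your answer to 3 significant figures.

Logistic growth is fastest at N = K/2 = 75000.
A = (K − N₀)/N₀ = 12.636. Set K/(1 + A·e^(−rt)) = K/2 → A·e^(−rt) = 1.
e^(−0.84t) = 1/12.636 = 0.0791367, so t = ln(12.636)/0.84 = 2.5366/0.84 = 3.0197.

3.02 years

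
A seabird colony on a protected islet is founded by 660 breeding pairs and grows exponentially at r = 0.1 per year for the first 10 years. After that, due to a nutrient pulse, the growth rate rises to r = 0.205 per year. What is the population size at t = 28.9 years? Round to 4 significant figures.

86400 breeding pairs

Phase 1: N(10) = 660·e^(0.1×10) = 660·e^1 = 1794.07.
Phase 2 runs for 28.9 − 10 = 18.9 years at r = 0.205.
N(28.9) = 1794.07·e^(0.205×18.9) = 1794.07·e^3.874 = 86399.7.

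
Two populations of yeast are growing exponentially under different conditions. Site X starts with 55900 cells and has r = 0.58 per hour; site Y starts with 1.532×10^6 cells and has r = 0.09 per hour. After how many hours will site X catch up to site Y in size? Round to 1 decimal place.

6.8 hours

Set 55900·e^(0.58t) = 1.532×10^6·e^(0.09t).
e^((0.58 − 0.09)t) = 1.532×10^6/55900 → e^(0.49·t) = 27.406.
0.49·t = ln(27.406) = 3.3108, so t = 3.3108/0.49 = 6.7567.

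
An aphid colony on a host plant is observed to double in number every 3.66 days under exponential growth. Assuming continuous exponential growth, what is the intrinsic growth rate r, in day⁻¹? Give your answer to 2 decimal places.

r = ln(2)/t_d = 0.6931/3.66 = 0.18938.

0.19 per day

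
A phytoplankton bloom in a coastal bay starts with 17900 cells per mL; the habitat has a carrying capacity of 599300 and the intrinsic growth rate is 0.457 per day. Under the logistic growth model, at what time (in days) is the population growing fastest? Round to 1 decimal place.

Logistic growth is fastest at N = K/2 = 299650.
A = (K − N₀)/N₀ = 32.48. Set K/(1 + A·e^(−rt)) = K/2 → A·e^(−rt) = 1.
e^(−0.457t) = 1/32.48 = 0.0307878, so t = ln(32.48)/0.457 = 3.4806/0.457 = 7.6163.

7.6 days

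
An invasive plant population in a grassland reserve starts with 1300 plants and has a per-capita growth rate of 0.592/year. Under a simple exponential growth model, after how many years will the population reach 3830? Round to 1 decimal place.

Set N₀·e^(rt) = 3830: e^(0.592·t) = 3830/1300 = 2.9462.
0.592·t = ln(2.9462) = 1.0805, so t = 1.0805/0.592 = 1.8252.

1.8 years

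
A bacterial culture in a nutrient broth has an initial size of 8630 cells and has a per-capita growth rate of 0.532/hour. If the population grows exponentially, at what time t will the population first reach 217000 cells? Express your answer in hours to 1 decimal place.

6.1 hours

Set N₀·e^(rt) = 217000: e^(0.532·t) = 217000/8630 = 25.145.
0.532·t = ln(25.145) = 3.2247, so t = 3.2247/0.532 = 6.0614.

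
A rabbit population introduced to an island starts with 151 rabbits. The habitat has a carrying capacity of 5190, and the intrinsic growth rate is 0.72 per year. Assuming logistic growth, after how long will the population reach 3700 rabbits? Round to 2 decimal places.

A = (K − N₀)/N₀ = (5190 − 151)/151 = 33.371.
Solve 5190/(1 + 33.371·e^(−0.72t)) = 3700: 1 + 33.371·e^(−0.72t) = 1.4027, so e^(−0.72t) = 0.0120675.
−0.72·t = ln(0.0120675) = -4.4172, so t = 4.4172/0.72 = 6.1351.

6.14 years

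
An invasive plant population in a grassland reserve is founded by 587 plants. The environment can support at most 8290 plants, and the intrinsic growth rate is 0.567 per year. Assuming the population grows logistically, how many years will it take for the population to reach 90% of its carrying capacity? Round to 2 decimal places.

A = (K − N₀)/N₀ = (8290 − 587)/587 = 13.123.
Solve 8290/(1 + 13.123·e^(−0.567t)) = 7461: 1 + 13.123·e^(−0.567t) = 1.1111, so e^(−0.567t) = 0.00846712.
−0.567·t = ln(0.00846712) = -4.7716, so t = 4.7716/0.567 = 8.4155.

8.42 years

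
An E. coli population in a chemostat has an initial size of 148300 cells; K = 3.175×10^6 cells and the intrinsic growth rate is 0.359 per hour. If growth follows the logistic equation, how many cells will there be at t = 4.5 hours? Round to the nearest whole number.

627819 cells

A = (K − N₀)/N₀ = (3.175×10^6 − 148300)/148300 = 20.409.
N(t) = K/(1 + A·e^(−rt)) = 3.175×10^6/(1 + 20.409×e^(−0.359×4.5)).
e^(−1.615) = 0.19879; denominator = 1 + 20.409×0.19879 = 5.0572.
N = 3.175×10^6/5.0572 = 627819.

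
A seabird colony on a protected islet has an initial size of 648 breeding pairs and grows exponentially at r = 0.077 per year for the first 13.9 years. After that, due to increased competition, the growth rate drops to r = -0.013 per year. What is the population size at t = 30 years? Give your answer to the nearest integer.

Phase 1: N(13.9) = 648·e^(0.077×13.9) = 648·e^1.07 = 1889.73.
Phase 2 runs for 30 − 13.9 = 16.1 years at r = -0.013.
N(30) = 1889.73·e^(-0.013×16.1) = 1889.73·e^-0.2093 = 1532.86.

1533 breeding pairs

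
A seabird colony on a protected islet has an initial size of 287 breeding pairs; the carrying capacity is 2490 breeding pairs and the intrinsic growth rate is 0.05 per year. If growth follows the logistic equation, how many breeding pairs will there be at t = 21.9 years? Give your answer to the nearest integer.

A = (K − N₀)/N₀ = (2490 − 287)/287 = 7.676.
N(t) = K/(1 + A·e^(−rt)) = 2490/(1 + 7.676×e^(−0.05×21.9)).
e^(−1.095) = 0.33454; denominator = 1 + 7.676×0.33454 = 3.5679.
N = 2490/3.5679 = 697.887.

698 breeding pairs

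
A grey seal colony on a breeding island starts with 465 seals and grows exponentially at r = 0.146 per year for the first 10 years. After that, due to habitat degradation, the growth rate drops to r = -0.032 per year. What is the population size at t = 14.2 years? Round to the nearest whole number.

Phase 1: N(10) = 465·e^(0.146×10) = 465·e^1.46 = 2002.27.
Phase 2 runs for 14.2 − 10 = 4.2 years at r = -0.032.
N(14.2) = 2002.27·e^(-0.032×4.2) = 2002.27·e^-0.1344 = 1750.47.

1750 seals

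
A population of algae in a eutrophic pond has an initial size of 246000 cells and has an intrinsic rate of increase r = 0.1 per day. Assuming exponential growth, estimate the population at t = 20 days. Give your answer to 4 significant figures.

N(t) = N₀·e^(rt) = 246000 × e^(0.1×20) = 246000 × e^2.
e^2 ≈ 7.3891, so N ≈ 246000 × 7.3891 = 1.817708×10^6.

1818000 cells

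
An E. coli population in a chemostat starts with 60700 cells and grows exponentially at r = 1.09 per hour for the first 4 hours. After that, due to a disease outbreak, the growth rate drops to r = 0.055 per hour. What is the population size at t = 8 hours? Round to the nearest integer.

5919124 cells

Phase 1: N(4) = 60700·e^(1.09×4) = 60700·e^4.36 = 4.750208×10^6.
Phase 2 runs for 8 − 4 = 4 hours at r = 0.055.
N(8) = 4.750208×10^6·e^(0.055×4) = 4.750208×10^6·e^0.22 = 5.919124×10^6.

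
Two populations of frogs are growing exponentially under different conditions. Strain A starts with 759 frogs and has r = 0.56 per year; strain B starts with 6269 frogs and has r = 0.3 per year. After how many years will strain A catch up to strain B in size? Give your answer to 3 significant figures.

Set 759·e^(0.56t) = 6269·e^(0.3t).
e^((0.56 − 0.3)t) = 6269/759 → e^(0.26·t) = 8.2596.
0.26·t = ln(8.2596) = 2.1114, so t = 2.1114/0.26 = 8.1207.

8.12 years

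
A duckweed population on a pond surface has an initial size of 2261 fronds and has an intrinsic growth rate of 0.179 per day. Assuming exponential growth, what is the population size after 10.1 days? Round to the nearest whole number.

N(t) = N₀·e^(rt) = 2261 × e^(0.179×10.1) = 2261 × e^1.808.
e^1.808 ≈ 6.0976, so N ≈ 2261 × 6.0976 = 13786.7.

13787 fronds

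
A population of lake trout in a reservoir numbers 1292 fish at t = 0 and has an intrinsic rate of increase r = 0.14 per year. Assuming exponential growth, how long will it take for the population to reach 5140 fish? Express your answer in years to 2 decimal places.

9.86 years

Set N₀·e^(rt) = 5140: e^(0.14·t) = 5140/1292 = 3.9783.
0.14·t = ln(3.9783) = 1.3809, so t = 1.3809/0.14 = 9.8633.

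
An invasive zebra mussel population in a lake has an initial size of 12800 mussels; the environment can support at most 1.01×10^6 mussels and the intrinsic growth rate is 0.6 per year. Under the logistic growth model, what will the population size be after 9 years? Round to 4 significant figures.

747100 mussels

A = (K − N₀)/N₀ = (1.01×10^6 − 12800)/12800 = 77.906.
N(t) = K/(1 + A·e^(−rt)) = 1.01×10^6/(1 + 77.906×e^(−0.6×9)).
e^(−5.4) = 0.0045166; denominator = 1 + 77.906×0.0045166 = 1.3519.
N = 1.01×10^6/1.3519 = 747113.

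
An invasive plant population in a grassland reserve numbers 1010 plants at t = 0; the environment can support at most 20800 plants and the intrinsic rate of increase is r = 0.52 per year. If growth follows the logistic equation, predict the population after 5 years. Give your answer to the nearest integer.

8471 plants

A = (K − N₀)/N₀ = (20800 − 1010)/1010 = 19.594.
N(t) = K/(1 + A·e^(−rt)) = 20800/(1 + 19.594×e^(−0.52×5)).
e^(−2.6) = 0.074274; denominator = 1 + 19.594×0.074274 = 2.4553.
N = 20800/2.4553 = 8471.4.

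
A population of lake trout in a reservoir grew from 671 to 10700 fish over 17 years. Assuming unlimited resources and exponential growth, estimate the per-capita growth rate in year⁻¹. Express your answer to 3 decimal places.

From N(t) = N₀·e^(rt): e^(r·17) = 10700/671 = 15.946.
r·17 = ln(15.946) = 2.7692, so r = 2.7692/17 = 0.1629.

0.163 per year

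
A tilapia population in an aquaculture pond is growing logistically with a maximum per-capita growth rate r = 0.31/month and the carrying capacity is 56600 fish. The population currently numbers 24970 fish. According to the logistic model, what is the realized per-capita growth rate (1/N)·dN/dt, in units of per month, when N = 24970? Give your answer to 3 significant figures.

(1/N)·dN/dt = r(1 − N/K) = 0.31 × (1 − 24970/56600).
= 0.31 × 0.55883 = 0.17324.

0.173 per month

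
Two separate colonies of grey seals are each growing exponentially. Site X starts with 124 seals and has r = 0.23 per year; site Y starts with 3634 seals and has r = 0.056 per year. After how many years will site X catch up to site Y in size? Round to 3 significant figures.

19.4 years

Set 124·e^(0.23t) = 3634·e^(0.056t).
e^((0.23 − 0.056)t) = 3634/124 → e^(0.174·t) = 29.306.
0.174·t = ln(29.306) = 3.3778, so t = 3.3778/0.174 = 19.413.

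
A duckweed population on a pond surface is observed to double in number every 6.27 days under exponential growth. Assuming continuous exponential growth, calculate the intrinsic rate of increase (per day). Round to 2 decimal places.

0.11 per day

r = ln(2)/t_d = 0.6931/6.27 = 0.11055.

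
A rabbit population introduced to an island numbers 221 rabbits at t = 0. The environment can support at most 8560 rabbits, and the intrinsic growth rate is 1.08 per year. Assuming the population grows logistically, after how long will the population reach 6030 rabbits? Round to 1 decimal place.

A = (K − N₀)/N₀ = (8560 − 221)/221 = 37.733.
Solve 8560/(1 + 37.733·e^(−1.08t)) = 6030: 1 + 37.733·e^(−1.08t) = 1.4196, so e^(−1.08t) = 0.0111194.
−1.08·t = ln(0.0111194) = -4.4991, so t = 4.4991/1.08 = 4.1658.

4.2 years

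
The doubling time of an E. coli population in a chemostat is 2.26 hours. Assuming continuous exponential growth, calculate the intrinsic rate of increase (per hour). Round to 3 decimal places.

0.307 per hour

r = ln(2)/t_d = 0.6931/2.26 = 0.3067.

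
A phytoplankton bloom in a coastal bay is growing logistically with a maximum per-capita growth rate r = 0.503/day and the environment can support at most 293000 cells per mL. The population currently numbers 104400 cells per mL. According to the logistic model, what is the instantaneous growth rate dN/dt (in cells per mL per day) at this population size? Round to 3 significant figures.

33800 cells per mL per day

dN/dt = rN(1 − N/K) = 0.503 × 104400 × (1 − 104400/293000).
1 − 104400/293000 = 0.64369; dN/dt = 0.503 × 104400 × 0.64369 = 33802.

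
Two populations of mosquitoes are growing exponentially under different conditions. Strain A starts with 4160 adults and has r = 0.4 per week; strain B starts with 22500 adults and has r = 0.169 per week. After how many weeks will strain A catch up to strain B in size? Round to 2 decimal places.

7.31 weeks

Set 4160·e^(0.4t) = 22500·e^(0.169t).
e^((0.4 − 0.169)t) = 22500/4160 → e^(0.231·t) = 5.4087.
0.231·t = ln(5.4087) = 1.688, so t = 1.688/0.231 = 7.3074.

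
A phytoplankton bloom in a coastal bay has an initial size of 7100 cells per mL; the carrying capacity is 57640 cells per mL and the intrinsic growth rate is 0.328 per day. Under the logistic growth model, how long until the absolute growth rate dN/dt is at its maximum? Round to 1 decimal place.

6.0 days

Logistic growth is fastest at N = K/2 = 28820.
A = (K − N₀)/N₀ = 7.1183. Set K/(1 + A·e^(−rt)) = K/2 → A·e^(−rt) = 1.
e^(−0.328t) = 1/7.1183 = 0.140483, so t = ln(7.1183)/0.328 = 1.9627/0.328 = 5.9838.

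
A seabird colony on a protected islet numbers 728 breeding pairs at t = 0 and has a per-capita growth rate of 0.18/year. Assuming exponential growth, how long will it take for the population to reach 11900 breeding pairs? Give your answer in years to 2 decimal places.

Set N₀·e^(rt) = 11900: e^(0.18·t) = 11900/728 = 16.346.
0.18·t = ln(16.346) = 2.794, so t = 2.794/0.18 = 15.522.

15.52 years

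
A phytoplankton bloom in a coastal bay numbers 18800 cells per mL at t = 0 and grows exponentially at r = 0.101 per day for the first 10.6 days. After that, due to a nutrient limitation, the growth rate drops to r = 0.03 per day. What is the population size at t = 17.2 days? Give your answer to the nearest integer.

Phase 1: N(10.6) = 18800·e^(0.101×10.6) = 18800·e^1.071 = 54842.
Phase 2 runs for 17.2 − 10.6 = 6.6 days at r = 0.03.
N(17.2) = 54842·e^(0.03×6.6) = 54842·e^0.198 = 66850.4.

66850 cells per mL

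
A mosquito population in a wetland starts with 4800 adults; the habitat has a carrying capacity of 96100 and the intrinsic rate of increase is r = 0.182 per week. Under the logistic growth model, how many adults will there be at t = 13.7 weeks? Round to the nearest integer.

A = (K − N₀)/N₀ = (96100 − 4800)/4800 = 19.021.
N(t) = K/(1 + A·e^(−rt)) = 96100/(1 + 19.021×e^(−0.182×13.7)).
e^(−2.493) = 0.082629; denominator = 1 + 19.021×0.082629 = 2.5717.
N = 96100/2.5717 = 37368.8.

37369 adults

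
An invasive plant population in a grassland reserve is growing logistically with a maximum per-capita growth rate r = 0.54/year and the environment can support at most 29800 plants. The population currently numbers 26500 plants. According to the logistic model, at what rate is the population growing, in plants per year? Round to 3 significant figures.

1580 plants per year

dN/dt = rN(1 − N/K) = 0.54 × 26500 × (1 − 26500/29800).
1 − 26500/29800 = 0.11074; dN/dt = 0.54 × 26500 × 0.11074 = 1584.7.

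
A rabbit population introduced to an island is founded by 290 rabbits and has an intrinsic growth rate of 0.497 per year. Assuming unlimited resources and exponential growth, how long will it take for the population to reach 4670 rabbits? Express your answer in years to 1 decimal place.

Set N₀·e^(rt) = 4670: e^(0.497·t) = 4670/290 = 16.103.
0.497·t = ln(16.103) = 2.779, so t = 2.779/0.497 = 5.5916.

5.6 years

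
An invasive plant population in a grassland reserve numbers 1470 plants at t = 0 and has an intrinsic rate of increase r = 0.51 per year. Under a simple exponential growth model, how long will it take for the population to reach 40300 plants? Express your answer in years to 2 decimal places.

6.49 years

Set N₀·e^(rt) = 40300: e^(0.51·t) = 40300/1470 = 27.415.
0.51·t = ln(27.415) = 3.3111, so t = 3.3111/0.51 = 6.4923.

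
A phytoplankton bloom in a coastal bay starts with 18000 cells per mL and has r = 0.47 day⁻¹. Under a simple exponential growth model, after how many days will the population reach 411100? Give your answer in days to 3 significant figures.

Set N₀·e^(rt) = 411100: e^(0.47·t) = 411100/18000 = 22.839.
0.47·t = ln(22.839) = 3.1285, so t = 3.1285/0.47 = 6.6563.

6.66 days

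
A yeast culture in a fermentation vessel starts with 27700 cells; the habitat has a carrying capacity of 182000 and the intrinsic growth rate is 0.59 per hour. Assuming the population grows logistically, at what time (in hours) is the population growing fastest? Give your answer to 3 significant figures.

2.91 hours

Logistic growth is fastest at N = K/2 = 91000.
A = (K − N₀)/N₀ = 5.5704. Set K/(1 + A·e^(−rt)) = K/2 → A·e^(−rt) = 1.
e^(−0.59t) = 1/5.5704 = 0.17952, so t = ln(5.5704)/0.59 = 1.7175/0.59 = 2.911.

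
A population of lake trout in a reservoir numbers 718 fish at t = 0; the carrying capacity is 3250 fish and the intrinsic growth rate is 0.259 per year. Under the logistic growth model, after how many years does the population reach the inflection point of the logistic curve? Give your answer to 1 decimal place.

Logistic growth is fastest at N = K/2 = 1625.
A = (K − N₀)/N₀ = 3.5265. Set K/(1 + A·e^(−rt)) = K/2 → A·e^(−rt) = 1.
e^(−0.259t) = 1/3.5265 = 0.28357, so t = ln(3.5265)/0.259 = 1.2603/0.259 = 4.866.

4.9 years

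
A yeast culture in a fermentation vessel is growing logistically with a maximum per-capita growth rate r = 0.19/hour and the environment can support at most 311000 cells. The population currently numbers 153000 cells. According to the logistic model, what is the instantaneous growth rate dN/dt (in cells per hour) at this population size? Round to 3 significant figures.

14800 cells per hour

dN/dt = rN(1 − N/K) = 0.19 × 153000 × (1 − 153000/311000).
1 − 153000/311000 = 0.50804; dN/dt = 0.19 × 153000 × 0.50804 = 14769.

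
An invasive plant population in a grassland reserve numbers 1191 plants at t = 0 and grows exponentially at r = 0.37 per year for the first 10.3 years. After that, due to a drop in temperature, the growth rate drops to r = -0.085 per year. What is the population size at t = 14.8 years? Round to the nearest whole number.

36719 plants

Phase 1: N(10.3) = 1191·e^(0.37×10.3) = 1191·e^3.811 = 53828.
Phase 2 runs for 14.8 − 10.3 = 4.5 years at r = -0.085.
N(14.8) = 53828·e^(-0.085×4.5) = 53828·e^-0.3825 = 36719.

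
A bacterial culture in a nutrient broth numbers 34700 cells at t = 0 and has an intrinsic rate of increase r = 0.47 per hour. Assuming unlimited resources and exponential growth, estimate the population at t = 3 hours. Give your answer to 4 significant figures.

N(t) = N₀·e^(rt) = 34700 × e^(0.47×3) = 34700 × e^1.41.
e^1.41 ≈ 4.096, so N ≈ 34700 × 4.096 = 142130.

142100 cells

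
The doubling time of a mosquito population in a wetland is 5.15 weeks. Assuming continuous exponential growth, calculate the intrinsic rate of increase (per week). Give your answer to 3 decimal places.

0.135 per week

r = ln(2)/t_d = 0.6931/5.15 = 0.13459.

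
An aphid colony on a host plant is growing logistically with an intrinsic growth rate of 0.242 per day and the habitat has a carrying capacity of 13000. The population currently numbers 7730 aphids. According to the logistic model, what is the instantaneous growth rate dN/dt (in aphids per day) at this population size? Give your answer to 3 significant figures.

dN/dt = rN(1 − N/K) = 0.242 × 7730 × (1 − 7730/13000).
1 − 7730/13000 = 0.40538; dN/dt = 0.242 × 7730 × 0.40538 = 758.34.

758 aphids per day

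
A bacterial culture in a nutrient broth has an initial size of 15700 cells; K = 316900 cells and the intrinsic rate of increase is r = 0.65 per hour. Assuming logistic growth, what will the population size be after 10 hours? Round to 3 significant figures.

A = (K − N₀)/N₀ = (316900 − 15700)/15700 = 19.185.
N(t) = K/(1 + A·e^(−rt)) = 316900/(1 + 19.185×e^(−0.65×10)).
e^(−6.5) = 0.0015034; denominator = 1 + 19.185×0.0015034 = 1.0288.
N = 316900/1.0288 = 308016.

308000 cells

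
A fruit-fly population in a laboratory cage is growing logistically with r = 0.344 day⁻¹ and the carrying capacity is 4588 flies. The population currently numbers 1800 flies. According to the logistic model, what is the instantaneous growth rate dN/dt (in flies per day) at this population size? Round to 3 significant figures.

dN/dt = rN(1 − N/K) = 0.344 × 1800 × (1 − 1800/4588).
1 − 1800/4588 = 0.60767; dN/dt = 0.344 × 1800 × 0.60767 = 376.27.

376 flies per day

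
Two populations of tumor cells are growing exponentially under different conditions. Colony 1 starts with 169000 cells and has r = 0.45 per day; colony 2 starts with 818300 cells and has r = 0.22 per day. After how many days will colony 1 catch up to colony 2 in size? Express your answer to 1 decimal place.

6.9 days

Set 169000·e^(0.45t) = 818300·e^(0.22t).
e^((0.45 − 0.22)t) = 818300/169000 → e^(0.23·t) = 4.842.
0.23·t = ln(4.842) = 1.5773, so t = 1.5773/0.23 = 6.858.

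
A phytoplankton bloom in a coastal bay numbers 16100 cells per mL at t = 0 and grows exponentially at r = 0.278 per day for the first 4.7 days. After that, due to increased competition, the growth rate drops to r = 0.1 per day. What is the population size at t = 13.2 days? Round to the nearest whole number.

Phase 1: N(4.7) = 16100·e^(0.278×4.7) = 16100·e^1.307 = 59466.9.
Phase 2 runs for 13.2 − 4.7 = 8.5 days at r = 0.1.
N(13.2) = 59466.9·e^(0.1×8.5) = 59466.9·e^0.85 = 139131.

139131 cells per mL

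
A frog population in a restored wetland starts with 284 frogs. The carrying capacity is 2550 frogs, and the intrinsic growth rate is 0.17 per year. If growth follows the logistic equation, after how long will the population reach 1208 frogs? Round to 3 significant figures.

11.6 years

A = (K − N₀)/N₀ = (2550 − 284)/284 = 7.9789.
Solve 2550/(1 + 7.9789·e^(−0.17t)) = 1208: 1 + 7.9789·e^(−0.17t) = 2.1109, so e^(−0.17t) = 0.139234.
−0.17·t = ln(0.139234) = -1.9716, so t = 1.9716/0.17 = 11.598.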